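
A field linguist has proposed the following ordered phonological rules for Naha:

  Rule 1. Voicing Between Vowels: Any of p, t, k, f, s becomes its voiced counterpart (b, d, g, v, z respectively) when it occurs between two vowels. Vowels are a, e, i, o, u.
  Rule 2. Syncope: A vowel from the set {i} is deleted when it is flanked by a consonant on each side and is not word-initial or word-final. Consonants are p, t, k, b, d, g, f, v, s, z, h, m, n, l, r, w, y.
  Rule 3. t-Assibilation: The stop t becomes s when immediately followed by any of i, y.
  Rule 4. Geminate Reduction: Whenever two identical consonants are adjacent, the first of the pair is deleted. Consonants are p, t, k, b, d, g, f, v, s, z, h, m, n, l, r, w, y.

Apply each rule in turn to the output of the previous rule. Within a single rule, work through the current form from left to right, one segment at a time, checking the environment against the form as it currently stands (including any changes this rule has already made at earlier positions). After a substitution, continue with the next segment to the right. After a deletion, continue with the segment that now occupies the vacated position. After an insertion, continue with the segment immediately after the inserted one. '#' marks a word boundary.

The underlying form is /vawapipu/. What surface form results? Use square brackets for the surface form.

Rule 1 Voicing Between Vowels: [vawapipu] → [vawabibu]
Rule 2 Syncope: [vawabibu] → [vawabbu]
Rule 3 t-Assibilation: no change — [vawabbu]
Rule 4 Geminate Reduction: [vawabbu] → [vawabu]

[vawabu]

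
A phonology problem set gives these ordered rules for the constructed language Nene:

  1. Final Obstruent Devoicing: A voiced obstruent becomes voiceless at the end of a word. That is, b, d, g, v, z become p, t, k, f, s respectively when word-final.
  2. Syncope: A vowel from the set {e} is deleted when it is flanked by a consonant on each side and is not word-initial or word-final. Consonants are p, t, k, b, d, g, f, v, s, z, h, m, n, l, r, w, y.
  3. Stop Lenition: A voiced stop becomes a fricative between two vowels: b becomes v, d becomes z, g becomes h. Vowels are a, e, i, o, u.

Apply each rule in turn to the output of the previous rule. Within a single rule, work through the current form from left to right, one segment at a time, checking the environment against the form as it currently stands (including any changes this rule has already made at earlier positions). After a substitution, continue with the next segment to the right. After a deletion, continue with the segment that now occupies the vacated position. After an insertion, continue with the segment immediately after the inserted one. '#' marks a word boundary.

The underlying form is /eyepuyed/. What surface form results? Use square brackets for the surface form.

1 Final Obstruent Devoicing: [eyepuyed] → [eyepuyet]
2 Syncope: [eyepuyet] → [eypuyt]
3 Stop Lenition: no change — [eypuyt]

[eypuyt]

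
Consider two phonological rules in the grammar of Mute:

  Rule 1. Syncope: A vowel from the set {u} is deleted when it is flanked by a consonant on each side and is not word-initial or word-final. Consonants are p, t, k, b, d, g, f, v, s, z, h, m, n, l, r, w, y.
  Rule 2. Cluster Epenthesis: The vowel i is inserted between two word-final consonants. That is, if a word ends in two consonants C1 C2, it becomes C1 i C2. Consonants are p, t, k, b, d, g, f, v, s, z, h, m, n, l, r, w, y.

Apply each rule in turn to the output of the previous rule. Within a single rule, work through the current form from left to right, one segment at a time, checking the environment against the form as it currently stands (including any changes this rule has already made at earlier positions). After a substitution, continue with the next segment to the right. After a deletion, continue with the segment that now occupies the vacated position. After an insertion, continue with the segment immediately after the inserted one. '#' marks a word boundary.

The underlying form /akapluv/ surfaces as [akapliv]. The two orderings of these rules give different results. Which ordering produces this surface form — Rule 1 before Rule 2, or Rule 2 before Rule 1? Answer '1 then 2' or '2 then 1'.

Order 1 then 2:
  1 Syncope: [akapluv] → [akaplv]
  2 Cluster Epenthesis: [akaplv] → [akapliv]
  result: [akapliv]
Order 2 then 1:
  2 Cluster Epenthesis: no change — [akapluv]
  1 Syncope: [akapluv] → [akaplv]
  result: [akaplv]

1 then 2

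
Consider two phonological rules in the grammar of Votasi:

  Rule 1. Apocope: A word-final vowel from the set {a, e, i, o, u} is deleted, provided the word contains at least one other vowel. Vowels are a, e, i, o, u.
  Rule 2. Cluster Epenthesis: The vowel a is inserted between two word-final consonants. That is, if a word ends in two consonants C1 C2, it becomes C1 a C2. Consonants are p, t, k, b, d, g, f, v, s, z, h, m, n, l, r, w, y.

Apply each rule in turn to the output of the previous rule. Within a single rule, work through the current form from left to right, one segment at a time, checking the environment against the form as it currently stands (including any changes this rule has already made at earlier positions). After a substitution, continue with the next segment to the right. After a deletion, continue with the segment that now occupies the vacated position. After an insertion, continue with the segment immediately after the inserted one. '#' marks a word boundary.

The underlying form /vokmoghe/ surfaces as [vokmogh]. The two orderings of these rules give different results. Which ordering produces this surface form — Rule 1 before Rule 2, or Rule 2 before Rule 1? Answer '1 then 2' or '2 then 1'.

2 then 1

Order 1 then 2:
  1 Apocope: [vokmoghe] → [vokmogh]
  2 Cluster Epenthesis: [vokmogh] → [vokmogah]
  result: [vokmogah]
Order 2 then 1:
  2 Cluster Epenthesis: no change — [vokmoghe]
  1 Apocope: [vokmoghe] → [vokmogh]
  result: [vokmogh]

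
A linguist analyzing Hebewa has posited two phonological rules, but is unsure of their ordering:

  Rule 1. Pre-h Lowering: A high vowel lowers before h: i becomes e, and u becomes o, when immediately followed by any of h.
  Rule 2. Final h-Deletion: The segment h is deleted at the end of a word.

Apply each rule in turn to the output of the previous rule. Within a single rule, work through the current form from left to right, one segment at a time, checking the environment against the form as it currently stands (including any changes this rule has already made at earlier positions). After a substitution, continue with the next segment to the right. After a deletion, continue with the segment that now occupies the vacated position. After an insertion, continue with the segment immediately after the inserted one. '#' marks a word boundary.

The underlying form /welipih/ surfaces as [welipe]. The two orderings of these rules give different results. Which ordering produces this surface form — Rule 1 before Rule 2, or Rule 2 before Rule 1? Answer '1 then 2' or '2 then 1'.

Order 1 then 2:
  1 Pre-h Lowering: [welipih] → [welipeh]
  2 Final h-Deletion: [welipeh] → [welipe]
  result: [welipe]
Order 2 then 1:
  2 Final h-Deletion: [welipih] → [welipi]
  1 Pre-h Lowering: no change — [welipi]
  result: [welipi]

1 then 2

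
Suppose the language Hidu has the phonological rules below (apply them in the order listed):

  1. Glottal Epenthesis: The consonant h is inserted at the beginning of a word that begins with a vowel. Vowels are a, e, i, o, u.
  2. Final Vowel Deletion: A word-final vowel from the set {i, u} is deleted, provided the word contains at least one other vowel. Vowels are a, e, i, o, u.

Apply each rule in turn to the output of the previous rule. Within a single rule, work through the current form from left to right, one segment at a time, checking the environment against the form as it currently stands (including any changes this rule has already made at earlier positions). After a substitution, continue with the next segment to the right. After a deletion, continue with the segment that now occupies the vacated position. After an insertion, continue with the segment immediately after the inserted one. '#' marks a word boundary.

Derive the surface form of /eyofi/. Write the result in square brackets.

[heyof]

1 Glottal Epenthesis: [eyofi] → [heyofi]
2 Final Vowel Deletion: [heyofi] → [heyof]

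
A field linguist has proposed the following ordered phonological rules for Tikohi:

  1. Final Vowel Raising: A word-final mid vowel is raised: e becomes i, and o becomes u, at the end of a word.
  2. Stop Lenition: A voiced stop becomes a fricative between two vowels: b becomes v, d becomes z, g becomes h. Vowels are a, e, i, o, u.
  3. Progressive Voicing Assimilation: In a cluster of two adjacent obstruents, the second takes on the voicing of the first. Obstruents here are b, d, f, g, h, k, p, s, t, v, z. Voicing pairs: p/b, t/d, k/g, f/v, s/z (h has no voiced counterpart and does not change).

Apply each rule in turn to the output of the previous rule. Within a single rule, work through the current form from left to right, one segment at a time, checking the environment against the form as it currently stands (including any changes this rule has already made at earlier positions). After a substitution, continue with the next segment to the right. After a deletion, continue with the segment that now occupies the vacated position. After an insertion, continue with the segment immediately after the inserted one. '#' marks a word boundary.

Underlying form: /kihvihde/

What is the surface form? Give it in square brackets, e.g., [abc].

1 Final Vowel Raising: [kihvihde] → [kihvihdi]
2 Stop Lenition: no change — [kihvihdi]
3 Progressive Voicing Assimilation: [kihvihdi] → [kihfihti]

[kihfihti]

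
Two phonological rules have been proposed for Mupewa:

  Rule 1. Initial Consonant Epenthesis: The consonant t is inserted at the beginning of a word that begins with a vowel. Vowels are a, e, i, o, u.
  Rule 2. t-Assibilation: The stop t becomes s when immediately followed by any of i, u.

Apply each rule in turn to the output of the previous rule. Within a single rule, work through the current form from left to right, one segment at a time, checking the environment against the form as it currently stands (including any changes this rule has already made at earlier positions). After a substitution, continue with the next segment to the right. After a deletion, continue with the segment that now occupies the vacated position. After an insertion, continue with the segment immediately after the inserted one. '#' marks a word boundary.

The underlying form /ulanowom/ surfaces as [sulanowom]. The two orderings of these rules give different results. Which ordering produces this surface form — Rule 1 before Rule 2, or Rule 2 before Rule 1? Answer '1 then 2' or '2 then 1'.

1 then 2

Order 1 then 2:
  1 Initial Consonant Epenthesis: [ulanowom] → [tulanowom]
  2 t-Assibilation: [tulanowom] → [sulanowom]
  result: [sulanowom]
Order 2 then 1:
  2 t-Assibilation: no change — [ulanowom]
  1 Initial Consonant Epenthesis: [ulanowom] → [tulanowom]
  result: [tulanowom]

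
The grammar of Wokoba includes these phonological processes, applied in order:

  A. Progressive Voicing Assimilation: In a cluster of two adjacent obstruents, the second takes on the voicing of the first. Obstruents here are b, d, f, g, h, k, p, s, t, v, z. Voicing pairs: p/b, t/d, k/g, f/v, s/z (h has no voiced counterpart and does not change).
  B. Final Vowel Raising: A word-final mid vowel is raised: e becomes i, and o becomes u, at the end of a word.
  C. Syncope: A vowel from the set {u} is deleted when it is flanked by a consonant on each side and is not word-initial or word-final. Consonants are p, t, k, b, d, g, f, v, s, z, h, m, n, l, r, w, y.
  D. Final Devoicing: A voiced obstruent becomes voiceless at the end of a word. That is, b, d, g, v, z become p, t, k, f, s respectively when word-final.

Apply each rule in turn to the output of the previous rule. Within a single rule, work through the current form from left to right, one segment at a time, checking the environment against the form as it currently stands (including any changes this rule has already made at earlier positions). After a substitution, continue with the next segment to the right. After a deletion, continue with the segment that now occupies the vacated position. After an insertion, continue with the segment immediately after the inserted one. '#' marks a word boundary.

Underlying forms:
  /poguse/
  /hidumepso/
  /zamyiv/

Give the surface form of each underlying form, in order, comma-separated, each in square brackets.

/poguse/:
  A Progressive Voicing Assimilation: no change — [poguse]
  B Final Vowel Raising: [poguse] → [pogusi]
  C Syncope: [pogusi] → [pogsi]
  D Final Devoicing: no change — [pogsi]
/hidumepso/:
  A Progressive Voicing Assimilation: no change — [hidumepso]
  B Final Vowel Raising: [hidumepso] → [hidumepsu]
  C Syncope: [hidumepsu] → [hidmepsu]
  D Final Devoicing: no change — [hidmepsu]
/zamyiv/:
  A Progressive Voicing Assimilation: no change — [zamyiv]
  B Final Vowel Raising: no change — [zamyiv]
  C Syncope: no change — [zamyiv]
  D Final Devoicing: [zamyiv] → [zamyif]

[pogsi], [hidmepsu], [zamyif]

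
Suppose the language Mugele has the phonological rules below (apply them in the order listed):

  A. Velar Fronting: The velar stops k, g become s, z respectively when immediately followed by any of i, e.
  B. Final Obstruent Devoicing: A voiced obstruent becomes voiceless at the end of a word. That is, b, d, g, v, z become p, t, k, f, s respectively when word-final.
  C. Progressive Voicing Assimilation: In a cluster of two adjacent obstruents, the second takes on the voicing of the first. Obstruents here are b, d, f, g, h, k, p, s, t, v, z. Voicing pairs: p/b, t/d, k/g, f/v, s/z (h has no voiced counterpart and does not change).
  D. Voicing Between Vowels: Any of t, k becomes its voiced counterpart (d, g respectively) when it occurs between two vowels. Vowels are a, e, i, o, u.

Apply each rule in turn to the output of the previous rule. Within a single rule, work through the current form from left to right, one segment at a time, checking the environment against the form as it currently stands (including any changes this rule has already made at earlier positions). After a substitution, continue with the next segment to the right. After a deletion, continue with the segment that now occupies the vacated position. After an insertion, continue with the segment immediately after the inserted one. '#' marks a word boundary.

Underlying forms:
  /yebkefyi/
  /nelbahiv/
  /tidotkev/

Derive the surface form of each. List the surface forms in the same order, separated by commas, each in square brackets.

[yebzefyi], [nelbahif], [tidotsef]

/yebkefyi/:
  A Velar Fronting: [yebkefyi] → [yebsefyi]
  B Final Obstruent Devoicing: no change — [yebsefyi]
  C Progressive Voicing Assimilation: [yebsefyi] → [yebzefyi]
  D Voicing Between Vowels: no change — [yebzefyi]
/nelbahiv/:
  A Velar Fronting: no change — [nelbahiv]
  B Final Obstruent Devoicing: [nelbahiv] → [nelbahif]
  C Progressive Voicing Assimilation: no change — [nelbahif]
  D Voicing Between Vowels: no change — [nelbahif]
/tidotkev/:
  A Velar Fronting: [tidotkev] → [tidotsev]
  B Final Obstruent Devoicing: [tidotsev] → [tidotsef]
  C Progressive Voicing Assimilation: no change — [tidotsef]
  D Voicing Between Vowels: no change — [tidotsef]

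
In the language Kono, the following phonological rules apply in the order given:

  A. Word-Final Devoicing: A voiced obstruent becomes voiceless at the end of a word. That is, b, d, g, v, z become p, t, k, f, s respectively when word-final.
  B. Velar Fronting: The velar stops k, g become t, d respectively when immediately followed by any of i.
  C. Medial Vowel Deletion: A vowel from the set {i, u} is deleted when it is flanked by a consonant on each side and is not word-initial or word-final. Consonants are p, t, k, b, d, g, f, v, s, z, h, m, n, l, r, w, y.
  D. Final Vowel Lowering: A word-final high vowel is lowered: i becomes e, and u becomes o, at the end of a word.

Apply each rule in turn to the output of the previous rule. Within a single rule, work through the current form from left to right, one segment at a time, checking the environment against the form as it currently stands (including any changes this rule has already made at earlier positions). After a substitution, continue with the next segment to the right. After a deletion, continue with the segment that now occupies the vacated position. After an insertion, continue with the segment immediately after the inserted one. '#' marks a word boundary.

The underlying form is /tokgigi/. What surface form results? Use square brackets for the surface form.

A Word-Final Devoicing: no change — [tokgigi]
B Velar Fronting: [tokgigi] → [tokdidi]
C Medial Vowel Deletion: [tokdidi] → [tokddi]
D Final Vowel Lowering: [tokddi] → [tokdde]

[tokdde]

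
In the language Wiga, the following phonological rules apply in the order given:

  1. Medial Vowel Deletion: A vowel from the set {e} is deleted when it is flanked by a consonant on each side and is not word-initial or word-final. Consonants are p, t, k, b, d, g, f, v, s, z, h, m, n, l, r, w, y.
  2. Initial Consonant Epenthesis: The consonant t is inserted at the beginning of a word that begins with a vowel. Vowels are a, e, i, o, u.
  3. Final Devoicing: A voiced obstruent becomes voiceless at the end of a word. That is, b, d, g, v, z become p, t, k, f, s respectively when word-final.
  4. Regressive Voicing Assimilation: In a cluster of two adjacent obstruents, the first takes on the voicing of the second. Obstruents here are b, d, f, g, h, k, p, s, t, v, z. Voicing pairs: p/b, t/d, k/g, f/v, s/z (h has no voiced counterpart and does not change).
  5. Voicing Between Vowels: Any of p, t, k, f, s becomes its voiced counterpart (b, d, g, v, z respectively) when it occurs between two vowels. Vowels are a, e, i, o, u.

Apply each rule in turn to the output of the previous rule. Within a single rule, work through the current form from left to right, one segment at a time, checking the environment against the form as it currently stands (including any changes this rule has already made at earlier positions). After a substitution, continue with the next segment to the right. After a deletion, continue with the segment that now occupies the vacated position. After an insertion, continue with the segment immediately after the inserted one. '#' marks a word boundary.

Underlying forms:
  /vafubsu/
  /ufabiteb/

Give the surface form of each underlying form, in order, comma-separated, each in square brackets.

/vafubsu/:
  1 Medial Vowel Deletion: no change — [vafubsu]
  2 Initial Consonant Epenthesis: no change — [vafubsu]
  3 Final Devoicing: no change — [vafubsu]
  4 Regressive Voicing Assimilation: [vafubsu] → [vafupsu]
  5 Voicing Between Vowels: [vafupsu] → [vavupsu]
/ufabiteb/:
  1 Medial Vowel Deletion: [ufabiteb] → [ufabitb]
  2 Initial Consonant Epenthesis: [ufabitb] → [tufabitb]
  3 Final Devoicing: [tufabitb] → [tufabitp]
  4 Regressive Voicing Assimilation: no change — [tufabitp]
  5 Voicing Between Vowels: [tufabitp] → [tuvabitp]

[vavupsu], [tuvabitp]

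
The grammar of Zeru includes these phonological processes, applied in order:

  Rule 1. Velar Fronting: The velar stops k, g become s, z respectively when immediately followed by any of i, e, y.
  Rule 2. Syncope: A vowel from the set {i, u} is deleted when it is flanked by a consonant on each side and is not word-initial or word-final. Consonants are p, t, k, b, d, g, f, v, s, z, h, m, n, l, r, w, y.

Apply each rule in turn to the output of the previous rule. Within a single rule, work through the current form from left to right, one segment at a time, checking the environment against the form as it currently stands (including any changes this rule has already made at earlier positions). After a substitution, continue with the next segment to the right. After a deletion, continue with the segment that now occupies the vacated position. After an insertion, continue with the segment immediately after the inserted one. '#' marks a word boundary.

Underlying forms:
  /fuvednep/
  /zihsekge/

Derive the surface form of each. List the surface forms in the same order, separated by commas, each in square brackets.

[fvednep], [zhsekze]

/fuvednep/:
  Rule 1 Velar Fronting: no change — [fuvednep]
  Rule 2 Syncope: [fuvednep] → [fvednep]
/zihsekge/:
  Rule 1 Velar Fronting: [zihsekge] → [zihsekze]
  Rule 2 Syncope: [zihsekze] → [zhsekze]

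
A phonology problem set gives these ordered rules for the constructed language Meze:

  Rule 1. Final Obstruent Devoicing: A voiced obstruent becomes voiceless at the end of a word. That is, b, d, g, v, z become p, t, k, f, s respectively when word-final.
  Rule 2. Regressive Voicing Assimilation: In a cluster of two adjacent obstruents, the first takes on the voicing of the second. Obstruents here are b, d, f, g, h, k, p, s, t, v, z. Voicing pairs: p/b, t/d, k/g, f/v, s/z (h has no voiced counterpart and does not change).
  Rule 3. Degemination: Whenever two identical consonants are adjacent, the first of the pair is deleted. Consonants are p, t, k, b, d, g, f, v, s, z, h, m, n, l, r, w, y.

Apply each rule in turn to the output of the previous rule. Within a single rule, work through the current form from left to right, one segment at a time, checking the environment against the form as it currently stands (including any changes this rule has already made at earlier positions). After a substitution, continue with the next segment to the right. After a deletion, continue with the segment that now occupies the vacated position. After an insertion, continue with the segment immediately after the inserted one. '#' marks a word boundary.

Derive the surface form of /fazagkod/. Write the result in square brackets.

Rule 1 Final Obstruent Devoicing: [fazagkod] → [fazagkot]
Rule 2 Regressive Voicing Assimilation: [fazagkot] → [fazakkot]
Rule 3 Degemination: [fazakkot] → [fazakot]

[fazakot]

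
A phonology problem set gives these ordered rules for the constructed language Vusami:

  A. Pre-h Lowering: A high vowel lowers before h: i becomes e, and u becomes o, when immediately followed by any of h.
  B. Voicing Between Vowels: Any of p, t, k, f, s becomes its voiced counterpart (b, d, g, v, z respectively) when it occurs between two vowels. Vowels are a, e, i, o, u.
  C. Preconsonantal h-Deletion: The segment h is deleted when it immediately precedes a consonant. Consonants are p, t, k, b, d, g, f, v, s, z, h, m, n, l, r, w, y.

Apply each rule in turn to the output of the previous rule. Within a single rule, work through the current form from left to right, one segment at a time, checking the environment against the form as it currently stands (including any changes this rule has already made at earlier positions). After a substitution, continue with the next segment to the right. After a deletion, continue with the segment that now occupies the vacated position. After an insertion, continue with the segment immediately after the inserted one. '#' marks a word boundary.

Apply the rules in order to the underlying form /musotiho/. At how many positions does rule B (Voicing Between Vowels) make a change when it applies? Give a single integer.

A Pre-h Lowering: [musotiho] → [musoteho]
B Voicing Between Vowels: [musoteho] → [muzodeho]
C Preconsonantal h-Deletion: no change — [muzodeho]
Rule B changed 2 position(s).

2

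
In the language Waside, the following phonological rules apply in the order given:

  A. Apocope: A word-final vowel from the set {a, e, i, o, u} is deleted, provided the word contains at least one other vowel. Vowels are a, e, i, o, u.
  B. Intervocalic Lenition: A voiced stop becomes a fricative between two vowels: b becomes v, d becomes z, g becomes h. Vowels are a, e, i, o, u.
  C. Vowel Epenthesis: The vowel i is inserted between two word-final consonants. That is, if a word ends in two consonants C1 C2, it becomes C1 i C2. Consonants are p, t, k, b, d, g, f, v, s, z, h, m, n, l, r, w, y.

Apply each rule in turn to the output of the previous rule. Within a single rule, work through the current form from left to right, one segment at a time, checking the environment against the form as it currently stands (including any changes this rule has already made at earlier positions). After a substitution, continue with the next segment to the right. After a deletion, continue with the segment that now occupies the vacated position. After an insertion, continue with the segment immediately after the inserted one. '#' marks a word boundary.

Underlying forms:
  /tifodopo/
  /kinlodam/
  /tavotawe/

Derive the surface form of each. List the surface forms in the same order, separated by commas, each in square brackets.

/tifodopo/:
  A Apocope: [tifodopo] → [tifodop]
  B Intervocalic Lenition: [tifodop] → [tifozop]
  C Vowel Epenthesis: no change — [tifozop]
/kinlodam/:
  A Apocope: no change — [kinlodam]
  B Intervocalic Lenition: [kinlodam] → [kinlozam]
  C Vowel Epenthesis: no change — [kinlozam]
/tavotawe/:
  A Apocope: [tavotawe] → [tavotaw]
  B Intervocalic Lenition: no change — [tavotaw]
  C Vowel Epenthesis: no change — [tavotaw]

[tifozop], [kinlozam], [tavotaw]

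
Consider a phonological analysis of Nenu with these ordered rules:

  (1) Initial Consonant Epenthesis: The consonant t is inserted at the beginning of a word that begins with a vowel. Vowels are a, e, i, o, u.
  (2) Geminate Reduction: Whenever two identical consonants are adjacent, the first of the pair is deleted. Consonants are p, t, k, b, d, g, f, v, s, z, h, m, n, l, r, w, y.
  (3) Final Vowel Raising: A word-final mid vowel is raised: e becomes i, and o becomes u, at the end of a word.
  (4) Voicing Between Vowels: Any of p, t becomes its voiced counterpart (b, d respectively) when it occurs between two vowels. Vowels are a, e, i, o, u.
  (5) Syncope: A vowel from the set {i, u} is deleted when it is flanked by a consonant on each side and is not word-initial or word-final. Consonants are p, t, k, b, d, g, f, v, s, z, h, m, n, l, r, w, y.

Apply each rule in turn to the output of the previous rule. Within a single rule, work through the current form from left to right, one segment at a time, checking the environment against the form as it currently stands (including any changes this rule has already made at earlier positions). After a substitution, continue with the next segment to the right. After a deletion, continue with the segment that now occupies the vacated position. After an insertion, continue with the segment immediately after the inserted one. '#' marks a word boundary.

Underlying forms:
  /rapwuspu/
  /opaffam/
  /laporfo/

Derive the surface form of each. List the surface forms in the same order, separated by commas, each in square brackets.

/rapwuspu/:
  (1) Initial Consonant Epenthesis: no change — [rapwuspu]
  (2) Geminate Reduction: no change — [rapwuspu]
  (3) Final Vowel Raising: no change — [rapwuspu]
  (4) Voicing Between Vowels: no change — [rapwuspu]
  (5) Syncope: [rapwuspu] → [rapwspu]
/opaffam/:
  (1) Initial Consonant Epenthesis: [opaffam] → [topaffam]
  (2) Geminate Reduction: [topaffam] → [topafam]
  (3) Final Vowel Raising: no change — [topafam]
  (4) Voicing Between Vowels: [topafam] → [tobafam]
  (5) Syncope: no change — [tobafam]
/laporfo/:
  (1) Initial Consonant Epenthesis: no change — [laporfo]
  (2) Geminate Reduction: no change — [laporfo]
  (3) Final Vowel Raising: [laporfo] → [laporfu]
  (4) Voicing Between Vowels: [laporfu] → [laborfu]
  (5) Syncope: no change — [laborfu]

[rapwspu], [tobafam], [laborfu]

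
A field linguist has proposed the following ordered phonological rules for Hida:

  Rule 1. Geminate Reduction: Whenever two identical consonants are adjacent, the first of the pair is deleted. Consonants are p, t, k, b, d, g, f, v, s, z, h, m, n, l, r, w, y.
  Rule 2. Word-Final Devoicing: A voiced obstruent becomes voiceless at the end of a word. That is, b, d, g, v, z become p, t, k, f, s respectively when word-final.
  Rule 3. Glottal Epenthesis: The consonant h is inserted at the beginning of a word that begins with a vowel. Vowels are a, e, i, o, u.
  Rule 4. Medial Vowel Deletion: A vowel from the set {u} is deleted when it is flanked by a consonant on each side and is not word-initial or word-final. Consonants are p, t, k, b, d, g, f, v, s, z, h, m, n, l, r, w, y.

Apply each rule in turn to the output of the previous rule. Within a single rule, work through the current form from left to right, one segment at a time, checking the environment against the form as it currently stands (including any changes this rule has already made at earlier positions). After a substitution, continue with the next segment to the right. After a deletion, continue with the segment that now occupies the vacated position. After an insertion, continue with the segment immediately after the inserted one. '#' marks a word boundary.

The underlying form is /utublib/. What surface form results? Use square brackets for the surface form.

Rule 1 Geminate Reduction: no change — [utublib]
Rule 2 Word-Final Devoicing: [utublib] → [utublip]
Rule 3 Glottal Epenthesis: [utublip] → [hutublip]
Rule 4 Medial Vowel Deletion: [hutublip] → [htblip]

[htblip]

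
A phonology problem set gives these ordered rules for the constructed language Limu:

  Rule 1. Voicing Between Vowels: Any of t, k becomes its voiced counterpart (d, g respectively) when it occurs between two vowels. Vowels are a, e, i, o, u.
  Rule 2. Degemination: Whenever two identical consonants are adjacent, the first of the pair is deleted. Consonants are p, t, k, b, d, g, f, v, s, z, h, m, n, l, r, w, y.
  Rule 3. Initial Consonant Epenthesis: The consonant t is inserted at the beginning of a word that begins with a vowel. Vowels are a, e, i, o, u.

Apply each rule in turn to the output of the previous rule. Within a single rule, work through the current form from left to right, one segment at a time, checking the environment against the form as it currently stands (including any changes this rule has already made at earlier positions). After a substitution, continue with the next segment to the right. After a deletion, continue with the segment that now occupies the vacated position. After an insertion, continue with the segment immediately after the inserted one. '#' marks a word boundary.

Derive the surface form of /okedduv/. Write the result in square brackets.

[togeduv]

Rule 1 Voicing Between Vowels: [okedduv] → [ogedduv]
Rule 2 Degemination: [ogedduv] → [ogeduv]
Rule 3 Initial Consonant Epenthesis: [ogeduv] → [togeduv]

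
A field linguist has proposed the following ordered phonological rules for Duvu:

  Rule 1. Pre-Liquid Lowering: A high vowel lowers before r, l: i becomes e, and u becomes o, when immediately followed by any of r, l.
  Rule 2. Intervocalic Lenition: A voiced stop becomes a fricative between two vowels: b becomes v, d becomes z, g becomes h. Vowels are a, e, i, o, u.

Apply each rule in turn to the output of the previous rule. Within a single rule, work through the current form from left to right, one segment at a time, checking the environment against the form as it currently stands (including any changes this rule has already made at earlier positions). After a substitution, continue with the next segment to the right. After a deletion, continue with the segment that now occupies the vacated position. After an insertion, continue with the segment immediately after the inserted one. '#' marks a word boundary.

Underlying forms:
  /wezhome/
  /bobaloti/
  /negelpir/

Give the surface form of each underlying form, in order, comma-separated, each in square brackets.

/wezhome/:
  Rule 1 Pre-Liquid Lowering: no change — [wezhome]
  Rule 2 Intervocalic Lenition: no change — [wezhome]
/bobaloti/:
  Rule 1 Pre-Liquid Lowering: no change — [bobaloti]
  Rule 2 Intervocalic Lenition: [bobaloti] → [bovaloti]
/negelpir/:
  Rule 1 Pre-Liquid Lowering: [negelpir] → [negelper]
  Rule 2 Intervocalic Lenition: [negelper] → [nehelper]

[wezhome], [bovaloti], [nehelper]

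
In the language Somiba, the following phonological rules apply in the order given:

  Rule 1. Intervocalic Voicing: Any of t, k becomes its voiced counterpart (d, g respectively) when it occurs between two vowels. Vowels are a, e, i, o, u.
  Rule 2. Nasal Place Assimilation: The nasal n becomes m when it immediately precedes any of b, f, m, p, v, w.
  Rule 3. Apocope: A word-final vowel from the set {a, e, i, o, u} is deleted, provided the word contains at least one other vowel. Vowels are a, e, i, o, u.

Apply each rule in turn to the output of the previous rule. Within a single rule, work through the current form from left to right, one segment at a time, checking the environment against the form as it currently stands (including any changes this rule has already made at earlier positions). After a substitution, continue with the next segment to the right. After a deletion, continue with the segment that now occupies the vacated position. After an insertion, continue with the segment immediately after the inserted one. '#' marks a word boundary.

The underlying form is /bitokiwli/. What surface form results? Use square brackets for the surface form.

[bidogiwl]

Rule 1 Intervocalic Voicing: [bitokiwli] → [bidogiwli]
Rule 2 Nasal Place Assimilation: no change — [bidogiwli]
Rule 3 Apocope: [bidogiwli] → [bidogiwl]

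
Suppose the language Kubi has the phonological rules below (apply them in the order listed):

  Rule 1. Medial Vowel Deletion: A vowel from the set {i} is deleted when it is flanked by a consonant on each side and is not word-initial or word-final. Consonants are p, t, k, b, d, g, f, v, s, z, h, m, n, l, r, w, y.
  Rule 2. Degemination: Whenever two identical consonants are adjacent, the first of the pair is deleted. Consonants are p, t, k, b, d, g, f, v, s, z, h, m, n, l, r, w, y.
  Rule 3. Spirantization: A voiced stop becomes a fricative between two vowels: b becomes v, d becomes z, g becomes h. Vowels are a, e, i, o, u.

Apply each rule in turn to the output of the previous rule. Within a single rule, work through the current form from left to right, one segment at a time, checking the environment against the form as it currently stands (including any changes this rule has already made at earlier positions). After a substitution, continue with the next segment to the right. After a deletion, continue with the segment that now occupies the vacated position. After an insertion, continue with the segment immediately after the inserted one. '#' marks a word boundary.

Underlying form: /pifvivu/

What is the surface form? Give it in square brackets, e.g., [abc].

[pfvu]

Rule 1 Medial Vowel Deletion: [pifvivu] → [pfvvu]
Rule 2 Degemination: [pfvvu] → [pfvu]
Rule 3 Spirantization: no change — [pfvu]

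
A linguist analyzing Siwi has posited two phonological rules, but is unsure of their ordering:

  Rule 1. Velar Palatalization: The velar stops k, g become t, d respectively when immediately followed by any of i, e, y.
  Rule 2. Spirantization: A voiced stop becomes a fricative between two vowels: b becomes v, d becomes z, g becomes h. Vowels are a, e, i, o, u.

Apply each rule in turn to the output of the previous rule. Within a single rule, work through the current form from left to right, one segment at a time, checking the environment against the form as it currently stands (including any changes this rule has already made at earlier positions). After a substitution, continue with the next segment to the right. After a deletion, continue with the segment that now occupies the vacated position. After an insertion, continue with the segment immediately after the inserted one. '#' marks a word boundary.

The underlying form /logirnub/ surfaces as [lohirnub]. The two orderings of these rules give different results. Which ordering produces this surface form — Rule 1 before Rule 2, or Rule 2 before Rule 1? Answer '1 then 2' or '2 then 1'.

2 then 1

Order 1 then 2:
  1 Velar Palatalization: [logirnub] → [lodirnub]
  2 Spirantization: [lodirnub] → [lozirnub]
  result: [lozirnub]
Order 2 then 1:
  2 Spirantization: [logirnub] → [lohirnub]
  1 Velar Palatalization: no change — [lohirnub]
  result: [lohirnub]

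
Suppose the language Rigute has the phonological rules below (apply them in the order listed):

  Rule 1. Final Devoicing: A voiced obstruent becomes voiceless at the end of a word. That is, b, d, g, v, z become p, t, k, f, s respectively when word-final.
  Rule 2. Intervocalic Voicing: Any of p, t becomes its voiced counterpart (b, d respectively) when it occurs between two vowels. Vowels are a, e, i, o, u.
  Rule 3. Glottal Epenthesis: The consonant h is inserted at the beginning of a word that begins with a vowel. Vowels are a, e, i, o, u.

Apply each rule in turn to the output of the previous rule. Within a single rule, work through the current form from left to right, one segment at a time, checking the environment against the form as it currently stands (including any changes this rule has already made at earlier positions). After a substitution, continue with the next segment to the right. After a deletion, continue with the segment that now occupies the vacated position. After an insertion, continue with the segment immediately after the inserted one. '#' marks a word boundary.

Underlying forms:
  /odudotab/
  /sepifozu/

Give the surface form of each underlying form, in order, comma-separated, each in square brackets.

[hodudodap], [sebifozu]

/odudotab/:
  Rule 1 Final Devoicing: [odudotab] → [odudotap]
  Rule 2 Intervocalic Voicing: [odudotap] → [odudodap]
  Rule 3 Glottal Epenthesis: [odudodap] → [hodudodap]
/sepifozu/:
  Rule 1 Final Devoicing: no change — [sepifozu]
  Rule 2 Intervocalic Voicing: [sepifozu] → [sebifozu]
  Rule 3 Glottal Epenthesis: no change — [sebifozu]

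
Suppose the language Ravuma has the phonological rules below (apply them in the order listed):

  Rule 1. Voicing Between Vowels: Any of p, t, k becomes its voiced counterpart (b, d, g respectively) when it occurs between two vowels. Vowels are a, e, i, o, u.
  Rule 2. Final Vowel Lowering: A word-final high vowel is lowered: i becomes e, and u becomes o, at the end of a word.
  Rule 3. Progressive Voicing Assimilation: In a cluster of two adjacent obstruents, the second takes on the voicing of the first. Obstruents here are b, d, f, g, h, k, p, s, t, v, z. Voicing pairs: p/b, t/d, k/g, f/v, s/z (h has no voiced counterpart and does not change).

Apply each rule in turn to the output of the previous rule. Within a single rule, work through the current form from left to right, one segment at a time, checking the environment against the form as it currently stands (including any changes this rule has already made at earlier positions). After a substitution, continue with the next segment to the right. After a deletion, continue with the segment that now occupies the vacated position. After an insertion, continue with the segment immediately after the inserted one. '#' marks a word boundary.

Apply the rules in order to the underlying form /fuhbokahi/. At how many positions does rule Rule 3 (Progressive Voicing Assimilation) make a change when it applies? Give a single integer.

1

Rule 1 Voicing Between Vowels: [fuhbokahi] → [fuhbogahi]
Rule 2 Final Vowel Lowering: [fuhbogahi] → [fuhbogahe]
Rule 3 Progressive Voicing Assimilation: [fuhbogahe] → [fuhpogahe]
Rule Rule 3 changed 1 position(s).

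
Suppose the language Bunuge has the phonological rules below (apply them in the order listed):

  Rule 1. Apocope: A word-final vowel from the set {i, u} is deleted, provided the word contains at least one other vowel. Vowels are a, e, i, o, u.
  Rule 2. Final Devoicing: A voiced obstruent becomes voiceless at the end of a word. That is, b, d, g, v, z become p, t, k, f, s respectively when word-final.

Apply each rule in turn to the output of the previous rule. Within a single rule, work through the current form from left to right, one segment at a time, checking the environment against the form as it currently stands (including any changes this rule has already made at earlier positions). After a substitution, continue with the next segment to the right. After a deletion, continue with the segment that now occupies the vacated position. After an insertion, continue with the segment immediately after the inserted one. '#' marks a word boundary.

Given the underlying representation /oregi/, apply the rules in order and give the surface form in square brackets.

Rule 1 Apocope: [oregi] → [oreg]
Rule 2 Final Devoicing: [oreg] → [orek]

[orek]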